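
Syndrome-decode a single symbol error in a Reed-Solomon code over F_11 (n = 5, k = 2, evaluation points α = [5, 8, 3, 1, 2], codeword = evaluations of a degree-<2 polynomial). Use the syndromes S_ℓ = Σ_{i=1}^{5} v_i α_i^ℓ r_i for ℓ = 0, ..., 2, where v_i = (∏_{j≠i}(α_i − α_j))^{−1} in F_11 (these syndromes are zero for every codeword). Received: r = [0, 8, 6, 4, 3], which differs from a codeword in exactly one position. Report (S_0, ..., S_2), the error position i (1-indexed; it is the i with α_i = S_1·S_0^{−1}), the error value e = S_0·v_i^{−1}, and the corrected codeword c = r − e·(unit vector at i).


S = (9, 5, 4), error at position 3, error magnitude e = 4, c = [0, 8, 2, 4, 3].

Step 1: column multipliers v_i = (∏_{j≠i}(α_i − α_j))^{−1} mod 11.
  i = 1 (α = 5): (5−8)(5−3)(5−1)(5−2) = (−3)·2·4·3 = −72 ≡ 5, so v_1 = 5^{−1} = 9 (mod 11).
  i = 2 (α = 8): (8−5)(8−3)(8−1)(8−2) = 3·5·7·6 = 630 ≡ 3, so v_2 = 3^{−1} = 4 (mod 11).
  i = 3 (α = 3): (3−5)(3−8)(3−1)(3−2) = (−2)·(−5)·2·1 = 20 ≡ 9, so v_3 = 9^{−1} = 5 (mod 11).
  i = 4 (α = 1): (1−5)(1−8)(1−3)(1−2) = (−4)·(−7)·(−2)·(−1) = 56 ≡ 1, so v_4 = 1^{−1} = 1 (mod 11).
  i = 5 (α = 2): (2−5)(2−8)(2−3)(2−1) = (−3)·(−6)·(−1)·1 = −18 ≡ 4, so v_5 = 4^{−1} = 3 (mod 11).
  v = [9, 4, 5, 1, 3].
Step 2: syndromes of r = [0, 8, 6, 4, 3] (all sums mod 11).
  S_0 = Σ v_i r_i = 9·0 + 4·8 + 5·6 + 1·4 + 3·3 = 75 ≡ 9.
  S_1 = Σ v_i α_i r_i = 9·5·0 + 4·8·8 + 5·3·6 + 1·1·4 + 3·2·3 = 368 ≡ 5.
  α_i^2 mod 11 = [3, 9, 9, 1, 4].
  S_2 = Σ v_i α_i^2 r_i = 9·3·0 + 4·9·8 + 5·9·6 + 1·1·4 + 3·4·3 = 598 ≡ 4.
  S = (9, 5, 4) ≠ 0, so r is not a codeword (an error is present).
Step 3: locate the error. For a single error e at position i, S_ℓ = v_i·e·α_i^ℓ, so α_err = S_1/S_0.
  S_0^{−1} = 9^{−1} = 5 (mod 11), so α_err = 5·5 = 25 ≡ 3 = α_3. Error position i = 3.
  Consistency check: S_2/S_1 = 4·9 = 36 ≡ 3 = α_err ✓ (single-error assumption holds).
Step 4: error magnitude e = S_0/v_3 = S_0·∏_{j≠3}(α_3 − α_j) = 9·9 = 81 ≡ 4 (mod 11).
Step 5: correct position 3: c_3 = r_3 − e = 6 − 4 ≡ 2 (mod 11). Hence c = [0, 8, 2, 4, 3].
  Check: interpolating c through the α_i gives m(x) = 5 + 10·x (degree < 2) with m(α_i) = c_i for every i, so c is indeed a codeword.


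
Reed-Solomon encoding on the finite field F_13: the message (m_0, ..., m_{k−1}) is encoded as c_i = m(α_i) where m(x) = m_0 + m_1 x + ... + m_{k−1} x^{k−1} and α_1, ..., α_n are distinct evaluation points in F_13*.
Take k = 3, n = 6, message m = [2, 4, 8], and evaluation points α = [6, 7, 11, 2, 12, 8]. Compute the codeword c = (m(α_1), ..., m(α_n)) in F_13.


c = [2, 6, 0, 3, 6, 0]

Message polynomial: m(x) = 2 + 4·x + 8·x^2 (mod 13).
For each evaluation point α_i, compute m(α_i) mod 13:
  α_1 = 6: Horner steps 8 → 0 → 2, so m(6) = 2.
  α_2 = 7: Horner steps 8 → 8 → 6, so m(7) = 6.
  α_3 = 11: Horner steps 8 → 1 → 0, so m(11) = 0.
  α_4 = 2: Horner steps 8 → 7 → 3, so m(2) = 3.
  α_5 = 12: Horner steps 8 → 9 → 6, so m(12) = 6.
  α_6 = 8: Horner steps 8 → 3 → 0, so m(8) = 0.
Codeword c = [2, 6, 0, 3, 6, 0] ∈ F_13^6.


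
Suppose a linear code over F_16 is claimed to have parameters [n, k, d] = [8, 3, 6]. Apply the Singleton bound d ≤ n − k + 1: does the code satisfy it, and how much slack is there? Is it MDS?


Singleton RHS = n − k + 1 = 6, slack = 0, bound satisfied, MDS.

Singleton bound: d ≤ n − k + 1.
Here n = 8, k = 3, so n − k + 1 = 6.
Given d = 6, check d ≤ 6: YES.
Slack = (n − k + 1) − d = 0.
The code is MDS (slack = 0).
Description: the claimed parameters are [8, 3, 6]_16; such a code would be MDS (meets Singleton bound).


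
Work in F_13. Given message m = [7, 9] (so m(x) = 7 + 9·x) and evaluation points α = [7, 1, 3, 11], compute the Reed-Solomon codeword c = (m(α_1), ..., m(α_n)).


c = [5, 3, 8, 2]

Message polynomial: m(x) = 7 + 9·x (mod 13).
For each evaluation point α_i, compute m(α_i) mod 13:
  α_1 = 7: Horner steps 9 → 5, so m(7) = 5.
  α_2 = 1: Horner steps 9 → 3, so m(1) = 3.
  α_3 = 3: Horner steps 9 → 8, so m(3) = 8.
  α_4 = 11: Horner steps 9 → 2, so m(11) = 2.
Codeword c = [5, 3, 8, 2] ∈ F_13^4.


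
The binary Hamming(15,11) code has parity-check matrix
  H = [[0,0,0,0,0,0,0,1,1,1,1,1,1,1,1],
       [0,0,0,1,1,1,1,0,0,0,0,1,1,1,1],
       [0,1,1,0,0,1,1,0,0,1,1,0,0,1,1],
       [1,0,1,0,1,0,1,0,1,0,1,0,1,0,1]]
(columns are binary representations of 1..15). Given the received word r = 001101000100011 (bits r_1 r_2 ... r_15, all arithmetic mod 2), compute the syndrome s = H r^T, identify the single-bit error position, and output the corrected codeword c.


s = (1, 0, 1, 0)^T, error position = 10, corrected codeword c = 001101000000011

Compute s = H r^T mod 2 one row at a time:
  s_1 = 0 + 0 + 1 + 0 + 0 + 0 + 1 + 1 = 3 ≡ 1 (mod 2).
  s_2 = 1 + 0 + 1 + 0 + 0 + 0 + 1 + 1 = 4 ≡ 0 (mod 2).
  s_3 = 0 + 1 + 1 + 0 + 1 + 0 + 1 + 1 = 5 ≡ 1 (mod 2).
  s_4 = 0 + 1 + 0 + 0 + 0 + 0 + 0 + 1 = 2 ≡ 0 (mod 2).
s = (1, 0, 1, 0)^T — this equals column 10 of H (binary 1010), so error is at position 10.
Correct: flip bit 10 of r = 001101000100011 to get c = 001101000000011.


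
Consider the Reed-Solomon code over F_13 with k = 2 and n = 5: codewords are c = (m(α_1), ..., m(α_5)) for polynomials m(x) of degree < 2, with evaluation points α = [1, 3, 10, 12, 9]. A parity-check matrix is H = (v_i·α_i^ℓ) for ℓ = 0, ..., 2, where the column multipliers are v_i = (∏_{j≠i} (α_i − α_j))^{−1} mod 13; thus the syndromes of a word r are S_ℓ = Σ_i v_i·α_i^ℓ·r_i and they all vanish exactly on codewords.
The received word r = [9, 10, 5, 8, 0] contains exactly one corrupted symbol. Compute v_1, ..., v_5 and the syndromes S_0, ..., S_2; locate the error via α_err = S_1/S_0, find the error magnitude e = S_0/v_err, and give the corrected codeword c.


S = (6, 8, 2), error at position 3, error magnitude e = 11, c = [9, 10, 7, 8, 0].

Step 1: column multipliers v_i = (∏_{j≠i}(α_i − α_j))^{−1} mod 13.
  i = 1 (α = 1): (1−3)(1−10)(1−12)(1−9) = (−2)·(−9)·(−11)·(−8) = 1584 ≡ 11, so v_1 = 11^{−1} = 6 (mod 13).
  i = 2 (α = 3): (3−1)(3−10)(3−12)(3−9) = 2·(−7)·(−9)·(−6) = −756 ≡ 11, so v_2 = 11^{−1} = 6 (mod 13).
  i = 3 (α = 10): (10−1)(10−3)(10−12)(10−9) = 9·7·(−2)·1 = −126 ≡ 4, so v_3 = 4^{−1} = 10 (mod 13).
  i = 4 (α = 12): (12−1)(12−3)(12−10)(12−9) = 11·9·2·3 = 594 ≡ 9, so v_4 = 9^{−1} = 3 (mod 13).
  i = 5 (α = 9): (9−1)(9−3)(9−10)(9−12) = 8·6·(−1)·(−3) = 144 ≡ 1, so v_5 = 1^{−1} = 1 (mod 13).
  v = [6, 6, 10, 3, 1].
Step 2: syndromes of r = [9, 10, 5, 8, 0] (all sums mod 13).
  S_0 = Σ v_i r_i = 6·9 + 6·10 + 10·5 + 3·8 + 1·0 = 188 ≡ 6.
  S_1 = Σ v_i α_i r_i = 6·1·9 + 6·3·10 + 10·10·5 + 3·12·8 + 1·9·0 = 1022 ≡ 8.
  α_i^2 mod 13 = [1, 9, 9, 1, 3].
  S_2 = Σ v_i α_i^2 r_i = 6·1·9 + 6·9·10 + 10·9·5 + 3·1·8 + 1·3·0 = 1068 ≡ 2.
  S = (6, 8, 2) ≠ 0, so r is not a codeword (an error is present).
Step 3: locate the error. For a single error e at position i, S_ℓ = v_i·e·α_i^ℓ, so α_err = S_1/S_0.
  S_0^{−1} = 6^{−1} = 11 (mod 13), so α_err = 8·11 = 88 ≡ 10 = α_3. Error position i = 3.
  Consistency check: S_2/S_1 = 2·5 = 10 ≡ 10 = α_err ✓ (single-error assumption holds).
Step 4: error magnitude e = S_0/v_3 = S_0·∏_{j≠3}(α_3 − α_j) = 6·4 = 24 ≡ 11 (mod 13).
Step 5: correct position 3: c_3 = r_3 − e = 5 − 11 ≡ 7 (mod 13). Hence c = [9, 10, 7, 8, 0].
  Check: interpolating c through the α_i gives m(x) = 2 + 7·x (degree < 2) with m(α_i) = c_i for every i, so c is indeed a codeword.


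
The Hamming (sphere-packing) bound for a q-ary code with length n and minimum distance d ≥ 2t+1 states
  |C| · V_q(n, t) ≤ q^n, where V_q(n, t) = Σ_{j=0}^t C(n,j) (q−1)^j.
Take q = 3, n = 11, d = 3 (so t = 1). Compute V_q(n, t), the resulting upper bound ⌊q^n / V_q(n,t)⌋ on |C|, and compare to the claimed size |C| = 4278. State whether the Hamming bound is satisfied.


V_q(n, t) = 23, q^n = 177147, Hamming bound = 7702, |C| = 4278 ≤ bound (satisfied).

Step 1: Compute V_q(n, t) = Σ_{j=0}^1 C(n, j) (q−1)^j.
  j = 0: C(11,0)·(2)^0 = 1·1 = 1.
  j = 1: C(11,1)·(2)^1 = 11·2 = 22.
  V_q(n, t) = 1 + 22 = 23.
Step 2: q^n = 3^11 = 177147.
Step 3: Hamming bound ⌊q^n / V_q(n,t)⌋ = ⌊177147/23⌋ = 7702.
Step 4: Compare |C| = 4278 to 7702: satisfied.
The claimed |C| lies below the Hamming bound.


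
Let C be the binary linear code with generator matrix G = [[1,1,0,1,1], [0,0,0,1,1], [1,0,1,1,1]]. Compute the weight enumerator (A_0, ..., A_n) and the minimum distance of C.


Weight distribution: A_0 = 1, A_2 = 4, A_4 = 3. Minimum distance d = 2.

Enumerate all 2^3 = 8 messages m ∈ F_2^3.
For each, compute codeword c = mG in F_2^5, then tally its weight.
  m = 000 → c = 00000, weight = 0.
  m = 100 → c = 11011, weight = 4.
  m = 010 → c = 00011, weight = 2.
  m = 110 → c = 11000, weight = 2.
  m = 001 → c = 10111, weight = 4.
  m = 101 → c = 01100, weight = 2.
  m = 011 → c = 10100, weight = 2.
  m = 111 → c = 01111, weight = 4.
Tally weights:
  weight 0: 1 codewords.
  weight 2: 4 codewords.
  weight 4: 3 codewords.
Minimum distance d = smallest w > 0 with A_w > 0 = 2.
Sanity: Σ A_w = 8 = 2^3 = 8 ✓.


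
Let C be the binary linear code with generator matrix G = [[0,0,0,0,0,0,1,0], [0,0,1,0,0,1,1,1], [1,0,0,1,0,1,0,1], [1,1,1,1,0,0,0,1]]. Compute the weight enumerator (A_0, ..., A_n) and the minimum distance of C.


Weight distribution: A_0 = 1, A_1 = 1, A_2 = 1, A_3 = 4, A_4 = 5, A_5 = 3, A_6 = 1. Minimum distance d = 1.

Enumerate all 2^4 = 16 messages m ∈ F_2^4.
For each, compute codeword c = mG in F_2^8, then tally its weight.
  m = 0000 → c = 00000000, weight = 0.
  m = 1000 → c = 00000010, weight = 1.
  m = 0100 → c = 00100111, weight = 4.
  m = 1100 → c = 00100101, weight = 3.
  m = 0010 → c = 10010101, weight = 4.
  m = 1010 → c = 10010111, weight = 5.
  m = 0110 → c = 10110010, weight = 4.
  m = 1110 → c = 10110000, weight = 3.
  m = 0001 → c = 11110001, weight = 5.
  m = 1001 → c = 11110011, weight = 6.
  m = 0101 → c = 11010110, weight = 5.
  m = 1101 → c = 11010100, weight = 4.
  m = 0011 → c = 01100100, weight = 3.
  m = 1011 → c = 01100110, weight = 4.
  m = 0111 → c = 01000011, weight = 3.
  m = 1111 → c = 01000001, weight = 2.
Tally weights:
  weight 0: 1 codewords.
  weight 1: 1 codewords.
  weight 2: 1 codewords.
  weight 3: 4 codewords.
  weight 4: 5 codewords.
  weight 5: 3 codewords.
  weight 6: 1 codewords.
Minimum distance d = smallest w > 0 with A_w > 0 = 1.
Sanity: Σ A_w = 16 = 2^4 = 16 ✓.


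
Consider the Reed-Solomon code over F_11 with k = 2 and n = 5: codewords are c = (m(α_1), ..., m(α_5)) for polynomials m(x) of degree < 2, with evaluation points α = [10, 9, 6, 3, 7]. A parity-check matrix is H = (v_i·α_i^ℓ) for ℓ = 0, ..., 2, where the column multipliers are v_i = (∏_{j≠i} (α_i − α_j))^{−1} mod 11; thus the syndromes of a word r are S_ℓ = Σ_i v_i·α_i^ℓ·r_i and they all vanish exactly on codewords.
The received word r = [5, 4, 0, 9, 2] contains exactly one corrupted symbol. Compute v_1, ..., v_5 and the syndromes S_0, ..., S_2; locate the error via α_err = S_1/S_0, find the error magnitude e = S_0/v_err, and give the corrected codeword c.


S = (4, 2, 1), error at position 3, error magnitude e = 10, c = [5, 4, 1, 9, 2].

Step 1: column multipliers v_i = (∏_{j≠i}(α_i − α_j))^{−1} mod 11.
  i = 1 (α = 10): (10−9)(10−6)(10−3)(10−7) = 1·4·7·3 = 84 ≡ 7, so v_1 = 7^{−1} = 8 (mod 11).
  i = 2 (α = 9): (9−10)(9−6)(9−3)(9−7) = (−1)·3·6·2 = −36 ≡ 8, so v_2 = 8^{−1} = 7 (mod 11).
  i = 3 (α = 6): (6−10)(6−9)(6−3)(6−7) = (−4)·(−3)·3·(−1) = −36 ≡ 8, so v_3 = 8^{−1} = 7 (mod 11).
  i = 4 (α = 3): (3−10)(3−9)(3−6)(3−7) = (−7)·(−6)·(−3)·(−4) = 504 ≡ 9, so v_4 = 9^{−1} = 5 (mod 11).
  i = 5 (α = 7): (7−10)(7−9)(7−6)(7−3) = (−3)·(−2)·1·4 = 24 ≡ 2, so v_5 = 2^{−1} = 6 (mod 11).
  v = [8, 7, 7, 5, 6].
Step 2: syndromes of r = [5, 4, 0, 9, 2] (all sums mod 11).
  S_0 = Σ v_i r_i = 8·5 + 7·4 + 7·0 + 5·9 + 6·2 = 125 ≡ 4.
  S_1 = Σ v_i α_i r_i = 8·10·5 + 7·9·4 + 7·6·0 + 5·3·9 + 6·7·2 = 871 ≡ 2.
  α_i^2 mod 11 = [1, 4, 3, 9, 5].
  S_2 = Σ v_i α_i^2 r_i = 8·1·5 + 7·4·4 + 7·3·0 + 5·9·9 + 6·5·2 = 617 ≡ 1.
  S = (4, 2, 1) ≠ 0, so r is not a codeword (an error is present).
Step 3: locate the error. For a single error e at position i, S_ℓ = v_i·e·α_i^ℓ, so α_err = S_1/S_0.
  S_0^{−1} = 4^{−1} = 3 (mod 11), so α_err = 2·3 = 6 ≡ 6 = α_3. Error position i = 3.
  Consistency check: S_2/S_1 = 1·6 = 6 ≡ 6 = α_err ✓ (single-error assumption holds).
Step 4: error magnitude e = S_0/v_3 = S_0·∏_{j≠3}(α_3 − α_j) = 4·8 = 32 ≡ 10 (mod 11).
Step 5: correct position 3: c_3 = r_3 − e = 0 − 10 ≡ 1 (mod 11). Hence c = [5, 4, 1, 9, 2].
  Check: interpolating c through the α_i gives m(x) = 6 + 1·x (degree < 2) with m(α_i) = c_i for every i, so c is indeed a codeword.


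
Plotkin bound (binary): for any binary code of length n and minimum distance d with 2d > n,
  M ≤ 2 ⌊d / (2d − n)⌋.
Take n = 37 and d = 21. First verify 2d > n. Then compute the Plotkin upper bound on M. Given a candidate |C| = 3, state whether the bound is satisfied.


Plotkin bound M ≤ 8; given |C| = 3 ≤ bound (satisfied).

Check applicability: 2d = 42, n = 37.
2d − n = 5 > 0, so Plotkin applies.
Compute d/(2d−n) = 21/5 ≈ 4.2000.
⌊d/(2d−n)⌋ = 4.
Plotkin bound: M ≤ 2·4 = 8.
Given |C| = 3, check: satisfied.
This |C| is below the Plotkin bound.


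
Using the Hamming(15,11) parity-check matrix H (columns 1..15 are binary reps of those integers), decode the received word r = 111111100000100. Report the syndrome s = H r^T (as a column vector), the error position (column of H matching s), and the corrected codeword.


s = (1, 1, 0, 1)^T, error position = 13, corrected codeword c = 111111100000000

Compute s = H r^T mod 2 one row at a time:
  s_1 = 0 + 0 + 0 + 0 + 0 + 1 + 0 + 0 = 1 ≡ 1 (mod 2).
  s_2 = 1 + 1 + 1 + 1 + 0 + 1 + 0 + 0 = 5 ≡ 1 (mod 2).
  s_3 = 1 + 1 + 1 + 1 + 0 + 0 + 0 + 0 = 4 ≡ 0 (mod 2).
  s_4 = 1 + 1 + 1 + 1 + 0 + 0 + 1 + 0 = 5 ≡ 1 (mod 2).
s = (1, 1, 0, 1)^T — this equals column 13 of H (binary 1101), so error is at position 13.
Correct: flip bit 13 of r = 111111100000100 to get c = 111111100000000.


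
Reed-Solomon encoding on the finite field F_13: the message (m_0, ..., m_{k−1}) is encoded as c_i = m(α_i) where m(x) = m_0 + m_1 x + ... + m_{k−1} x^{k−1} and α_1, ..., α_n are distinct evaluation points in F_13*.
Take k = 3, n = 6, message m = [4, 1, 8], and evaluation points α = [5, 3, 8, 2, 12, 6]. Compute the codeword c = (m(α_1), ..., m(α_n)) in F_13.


c = [1, 1, 4, 12, 11, 12]

Message polynomial: m(x) = 4 + 1·x + 8·x^2 (mod 13).
For each evaluation point α_i, compute m(α_i) mod 13:
  α_1 = 5: Horner steps 8 → 2 → 1, so m(5) = 1.
  α_2 = 3: Horner steps 8 → 12 → 1, so m(3) = 1.
  α_3 = 8: Horner steps 8 → 0 → 4, so m(8) = 4.
  α_4 = 2: Horner steps 8 → 4 → 12, so m(2) = 12.
  α_5 = 12: Horner steps 8 → 6 → 11, so m(12) = 11.
  α_6 = 6: Horner steps 8 → 10 → 12, so m(6) = 12.
Codeword c = [1, 1, 4, 12, 11, 12] ∈ F_13^6.


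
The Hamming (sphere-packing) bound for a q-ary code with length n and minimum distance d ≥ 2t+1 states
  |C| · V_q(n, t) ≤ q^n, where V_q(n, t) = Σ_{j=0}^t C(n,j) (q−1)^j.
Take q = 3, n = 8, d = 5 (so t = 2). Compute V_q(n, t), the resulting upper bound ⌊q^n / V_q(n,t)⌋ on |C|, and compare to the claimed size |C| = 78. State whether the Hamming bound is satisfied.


V_q(n, t) = 129, q^n = 6561, Hamming bound = 50, |C| = 78 > bound (violated).

Step 1: Compute V_q(n, t) = Σ_{j=0}^2 C(n, j) (q−1)^j.
  j = 0: C(8,0)·(2)^0 = 1·1 = 1.
  j = 1: C(8,1)·(2)^1 = 8·2 = 16.
  j = 2: C(8,2)·(2)^2 = 28·4 = 112.
  V_q(n, t) = 1 + 16 + 112 = 129.
Step 2: q^n = 3^8 = 6561.
Step 3: Hamming bound ⌊q^n / V_q(n,t)⌋ = ⌊6561/129⌋ = 50.
Step 4: Compare |C| = 78 to 50: violated.
The claimed |C| lies above the Hamming bound, so no 3-ary code of length 8 with d ≥ 5 can have 78 codewords.


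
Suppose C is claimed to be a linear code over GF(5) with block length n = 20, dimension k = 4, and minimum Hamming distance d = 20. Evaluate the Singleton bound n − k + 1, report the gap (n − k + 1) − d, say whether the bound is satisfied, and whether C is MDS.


Singleton RHS = n − k + 1 = 17, slack = -3, bound violated (no such code; not MDS).

Singleton bound: d ≤ n − k + 1.
Here n = 20, k = 4, so n − k + 1 = 17.
Given d = 20, check d ≤ 17: NO.
Slack = (n − k + 1) − d = -3.
The slack is negative: d = 20 exceeds n − k + 1 = 17 by 3, so the Singleton bound is violated and no linear [20, 4, 20]_5 code can exist. In particular it is not MDS (MDS requires d = n − k + 1 exactly).
Description: the claimed parameters are [20, 4, 20]_5; such a code would be impossible (violates the Singleton bound).


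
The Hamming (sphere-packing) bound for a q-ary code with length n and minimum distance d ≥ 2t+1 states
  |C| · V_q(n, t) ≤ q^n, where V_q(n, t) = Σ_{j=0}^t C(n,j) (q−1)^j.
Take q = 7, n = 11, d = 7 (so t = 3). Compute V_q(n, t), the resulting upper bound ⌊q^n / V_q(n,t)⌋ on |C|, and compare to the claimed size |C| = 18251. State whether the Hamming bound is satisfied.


V_q(n, t) = 37687, q^n = 1977326743, Hamming bound = 52467, |C| = 18251 ≤ bound (satisfied).

Step 1: Compute V_q(n, t) = Σ_{j=0}^3 C(n, j) (q−1)^j.
  j = 0: C(11,0)·(6)^0 = 1·1 = 1.
  j = 1: C(11,1)·(6)^1 = 11·6 = 66.
  j = 2: C(11,2)·(6)^2 = 55·36 = 1980.
  j = 3: C(11,3)·(6)^3 = 165·216 = 35640.
  V_q(n, t) = 1 + 66 + 1980 + 35640 = 37687.
Step 2: q^n = 7^11 = 1977326743.
Step 3: Hamming bound ⌊q^n / V_q(n,t)⌋ = ⌊1977326743/37687⌋ = 52467.
Step 4: Compare |C| = 18251 to 52467: satisfied.
The claimed |C| lies below the Hamming bound.


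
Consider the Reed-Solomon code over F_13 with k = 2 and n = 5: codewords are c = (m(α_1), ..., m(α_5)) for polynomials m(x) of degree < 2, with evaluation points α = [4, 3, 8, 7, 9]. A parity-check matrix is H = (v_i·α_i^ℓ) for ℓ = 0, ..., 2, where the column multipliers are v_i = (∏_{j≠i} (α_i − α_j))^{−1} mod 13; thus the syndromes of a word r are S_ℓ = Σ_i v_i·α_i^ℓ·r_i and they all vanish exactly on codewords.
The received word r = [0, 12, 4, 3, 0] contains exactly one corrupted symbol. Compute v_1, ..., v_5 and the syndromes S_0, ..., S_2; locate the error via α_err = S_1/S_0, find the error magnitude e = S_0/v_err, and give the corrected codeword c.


S = (1, 9, 3), error at position 5, error magnitude e = 8, c = [0, 12, 4, 3, 5].

Step 1: column multipliers v_i = (∏_{j≠i}(α_i − α_j))^{−1} mod 13.
  i = 1 (α = 4): (4−3)(4−8)(4−7)(4−9) = 1·(−4)·(−3)·(−5) = −60 ≡ 5, so v_1 = 5^{−1} = 8 (mod 13).
  i = 2 (α = 3): (3−4)(3−8)(3−7)(3−9) = (−1)·(−5)·(−4)·(−6) = 120 ≡ 3, so v_2 = 3^{−1} = 9 (mod 13).
  i = 3 (α = 8): (8−4)(8−3)(8−7)(8−9) = 4·5·1·(−1) = −20 ≡ 6, so v_3 = 6^{−1} = 11 (mod 13).
  i = 4 (α = 7): (7−4)(7−3)(7−8)(7−9) = 3·4·(−1)·(−2) = 24 ≡ 11, so v_4 = 11^{−1} = 6 (mod 13).
  i = 5 (α = 9): (9−4)(9−3)(9−8)(9−7) = 5·6·1·2 = 60 ≡ 8, so v_5 = 8^{−1} = 5 (mod 13).
  v = [8, 9, 11, 6, 5].
Step 2: syndromes of r = [0, 12, 4, 3, 0] (all sums mod 13).
  S_0 = Σ v_i r_i = 8·0 + 9·12 + 11·4 + 6·3 + 5·0 = 170 ≡ 1.
  S_1 = Σ v_i α_i r_i = 8·4·0 + 9·3·12 + 11·8·4 + 6·7·3 + 5·9·0 = 802 ≡ 9.
  α_i^2 mod 13 = [3, 9, 12, 10, 3].
  S_2 = Σ v_i α_i^2 r_i = 8·3·0 + 9·9·12 + 11·12·4 + 6·10·3 + 5·3·0 = 1680 ≡ 3.
  S = (1, 9, 3) ≠ 0, so r is not a codeword (an error is present).
Step 3: locate the error. For a single error e at position i, S_ℓ = v_i·e·α_i^ℓ, so α_err = S_1/S_0.
  S_0^{−1} = 1^{−1} = 1 (mod 13), so α_err = 9·1 = 9 ≡ 9 = α_5. Error position i = 5.
  Consistency check: S_2/S_1 = 3·3 = 9 ≡ 9 = α_err ✓ (single-error assumption holds).
Step 4: error magnitude e = S_0/v_5 = S_0·∏_{j≠5}(α_5 − α_j) = 1·8 = 8 ≡ 8 (mod 13).
Step 5: correct position 5: c_5 = r_5 − e = 0 − 8 ≡ 5 (mod 13). Hence c = [0, 12, 4, 3, 5].
  Check: interpolating c through the α_i gives m(x) = 9 + 1·x (degree < 2) with m(α_i) = c_i for every i, so c is indeed a codeword.


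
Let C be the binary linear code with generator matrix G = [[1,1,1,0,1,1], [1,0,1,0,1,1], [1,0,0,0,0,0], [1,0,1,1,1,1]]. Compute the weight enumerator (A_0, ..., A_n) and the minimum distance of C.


Weight distribution: A_0 = 1, A_1 = 3, A_2 = 3, A_3 = 2, A_4 = 3, A_5 = 3, A_6 = 1. Minimum distance d = 1.

Enumerate all 2^4 = 16 messages m ∈ F_2^4.
For each, compute codeword c = mG in F_2^6, then tally its weight.
  m = 0000 → c = 000000, weight = 0.
  m = 1000 → c = 111011, weight = 5.
  m = 0100 → c = 101011, weight = 4.
  m = 1100 → c = 010000, weight = 1.
  m = 0010 → c = 100000, weight = 1.
  m = 1010 → c = 011011, weight = 4.
  m = 0110 → c = 001011, weight = 3.
  m = 1110 → c = 110000, weight = 2.
  m = 0001 → c = 101111, weight = 5.
  m = 1001 → c = 010100, weight = 2.
  m = 0101 → c = 000100, weight = 1.
  m = 1101 → c = 111111, weight = 6.
  m = 0011 → c = 001111, weight = 4.
  m = 1011 → c = 110100, weight = 3.
  m = 0111 → c = 100100, weight = 2.
  m = 1111 → c = 011111, weight = 5.
Tally weights:
  weight 0: 1 codewords.
  weight 1: 3 codewords.
  weight 2: 3 codewords.
  weight 3: 2 codewords.
  weight 4: 3 codewords.
  weight 5: 3 codewords.
  weight 6: 1 codewords.
Minimum distance d = smallest w > 0 with A_w > 0 = 1.
Sanity: Σ A_w = 16 = 2^4 = 16 ✓.


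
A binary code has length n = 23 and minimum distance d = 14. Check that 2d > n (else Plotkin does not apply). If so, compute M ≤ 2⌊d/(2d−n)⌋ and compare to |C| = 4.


Plotkin bound M ≤ 4; given |C| = 4 ≤ bound (satisfied).

Check applicability: 2d = 28, n = 23.
2d − n = 5 > 0, so Plotkin applies.
Compute d/(2d−n) = 14/5 ≈ 2.8000.
⌊d/(2d−n)⌋ = 2.
Plotkin bound: M ≤ 2·2 = 4.
Given |C| = 4, check: satisfied.
This |C| is at the Plotkin bound.


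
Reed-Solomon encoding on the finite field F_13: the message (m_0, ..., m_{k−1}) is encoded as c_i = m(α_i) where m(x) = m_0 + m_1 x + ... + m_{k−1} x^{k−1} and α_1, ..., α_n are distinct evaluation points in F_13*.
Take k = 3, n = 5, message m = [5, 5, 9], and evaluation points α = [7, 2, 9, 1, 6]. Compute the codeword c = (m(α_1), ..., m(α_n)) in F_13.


c = [0, 12, 12, 6, 8]

Message polynomial: m(x) = 5 + 5·x + 9·x^2 (mod 13).
For each evaluation point α_i, compute m(α_i) mod 13:
  α_1 = 7: Horner steps 9 → 3 → 0, so m(7) = 0.
  α_2 = 2: Horner steps 9 → 10 → 12, so m(2) = 12.
  α_3 = 9: Horner steps 9 → 8 → 12, so m(9) = 12.
  α_4 = 1: Horner steps 9 → 1 → 6, so m(1) = 6.
  α_5 = 6: Horner steps 9 → 7 → 8, so m(6) = 8.
Codeword c = [0, 12, 12, 6, 8] ∈ F_13^5.


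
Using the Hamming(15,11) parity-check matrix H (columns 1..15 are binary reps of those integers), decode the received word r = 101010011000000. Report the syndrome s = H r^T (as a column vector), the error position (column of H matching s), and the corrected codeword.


s = (0, 1, 1, 0)^T, error position = 6, corrected codeword c = 101011011000000

Compute s = H r^T mod 2 one row at a time:
  s_1 = 1 + 1 + 0 + 0 + 0 + 0 + 0 + 0 = 2 ≡ 0 (mod 2).
  s_2 = 0 + 1 + 0 + 0 + 0 + 0 + 0 + 0 = 1 ≡ 1 (mod 2).
  s_3 = 0 + 1 + 0 + 0 + 0 + 0 + 0 + 0 = 1 ≡ 1 (mod 2).
  s_4 = 1 + 1 + 1 + 0 + 1 + 0 + 0 + 0 = 4 ≡ 0 (mod 2).
s = (0, 1, 1, 0)^T — this equals column 6 of H (binary 0110), so error is at position 6.
Correct: flip bit 6 of r = 101010011000000 to get c = 101011011000000.


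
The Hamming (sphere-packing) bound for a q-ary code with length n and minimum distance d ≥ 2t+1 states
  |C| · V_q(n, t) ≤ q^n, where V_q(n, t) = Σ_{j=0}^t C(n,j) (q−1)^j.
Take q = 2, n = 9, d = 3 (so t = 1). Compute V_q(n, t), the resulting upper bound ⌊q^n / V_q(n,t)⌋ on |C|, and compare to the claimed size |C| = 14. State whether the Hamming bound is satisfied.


V_q(n, t) = 10, q^n = 512, Hamming bound = 51, |C| = 14 ≤ bound (satisfied).

Step 1: Compute V_q(n, t) = Σ_{j=0}^1 C(n, j) (q−1)^j.
  j = 0: C(9,0)·(1)^0 = 1·1 = 1.
  j = 1: C(9,1)·(1)^1 = 9·1 = 9.
  V_q(n, t) = 1 + 9 = 10.
Step 2: q^n = 2^9 = 512.
Step 3: Hamming bound ⌊q^n / V_q(n,t)⌋ = ⌊512/10⌋ = 51.
Step 4: Compare |C| = 14 to 51: satisfied.
The claimed |C| lies below the Hamming bound.


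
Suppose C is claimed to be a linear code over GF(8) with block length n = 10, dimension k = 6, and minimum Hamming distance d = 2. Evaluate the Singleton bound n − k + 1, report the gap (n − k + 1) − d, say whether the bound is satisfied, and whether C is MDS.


Singleton RHS = n − k + 1 = 5, slack = 3, bound satisfied, not MDS.

Singleton bound: d ≤ n − k + 1.
Here n = 10, k = 6, so n − k + 1 = 5.
Given d = 2, check d ≤ 5: YES.
Slack = (n − k + 1) − d = 3.
The code is NOT MDS (slack = 3 > 0).
Description: the claimed parameters are [10, 6, 2]_8; such a code would be non-MDS.


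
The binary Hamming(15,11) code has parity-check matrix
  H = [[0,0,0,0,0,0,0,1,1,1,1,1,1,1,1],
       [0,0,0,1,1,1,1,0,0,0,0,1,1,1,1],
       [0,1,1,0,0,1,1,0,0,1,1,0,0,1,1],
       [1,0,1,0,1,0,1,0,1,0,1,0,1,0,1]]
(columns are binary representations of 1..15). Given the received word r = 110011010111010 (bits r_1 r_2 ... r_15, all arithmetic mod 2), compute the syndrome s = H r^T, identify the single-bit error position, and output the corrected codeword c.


s = (1, 0, 1, 1)^T, error position = 11, corrected codeword c = 110011010101010

Compute s = H r^T mod 2 one row at a time:
  s_1 = 1 + 0 + 1 + 1 + 1 + 0 + 1 + 0 = 5 ≡ 1 (mod 2).
  s_2 = 0 + 1 + 1 + 0 + 1 + 0 + 1 + 0 = 4 ≡ 0 (mod 2).
  s_3 = 1 + 0 + 1 + 0 + 1 + 1 + 1 + 0 = 5 ≡ 1 (mod 2).
  s_4 = 1 + 0 + 1 + 0 + 0 + 1 + 0 + 0 = 3 ≡ 1 (mod 2).
s = (1, 0, 1, 1)^T — this equals column 11 of H (binary 1011), so error is at position 11.
Correct: flip bit 11 of r = 110011010111010 to get c = 110011010101010.


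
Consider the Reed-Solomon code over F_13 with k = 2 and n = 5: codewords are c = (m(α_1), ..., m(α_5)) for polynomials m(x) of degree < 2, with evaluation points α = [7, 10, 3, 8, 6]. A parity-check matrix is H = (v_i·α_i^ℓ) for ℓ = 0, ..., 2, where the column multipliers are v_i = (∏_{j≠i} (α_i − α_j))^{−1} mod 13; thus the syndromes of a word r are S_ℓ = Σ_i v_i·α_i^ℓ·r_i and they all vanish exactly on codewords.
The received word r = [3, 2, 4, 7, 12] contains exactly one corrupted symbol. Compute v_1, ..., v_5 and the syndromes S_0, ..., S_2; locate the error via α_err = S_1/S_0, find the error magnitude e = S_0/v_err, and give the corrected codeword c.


S = (1, 3, 9), error at position 3, error magnitude e = 4, c = [3, 2, 0, 7, 12].

Step 1: column multipliers v_i = (∏_{j≠i}(α_i − α_j))^{−1} mod 13.
  i = 1 (α = 7): (7−10)(7−3)(7−8)(7−6) = (−3)·4·(−1)·1 = 12 ≡ 12, so v_1 = 12^{−1} = 12 (mod 13).
  i = 2 (α = 10): (10−7)(10−3)(10−8)(10−6) = 3·7·2·4 = 168 ≡ 12, so v_2 = 12^{−1} = 12 (mod 13).
  i = 3 (α = 3): (3−7)(3−10)(3−8)(3−6) = (−4)·(−7)·(−5)·(−3) = 420 ≡ 4, so v_3 = 4^{−1} = 10 (mod 13).
  i = 4 (α = 8): (8−7)(8−10)(8−3)(8−6) = 1·(−2)·5·2 = −20 ≡ 6, so v_4 = 6^{−1} = 11 (mod 13).
  i = 5 (α = 6): (6−7)(6−10)(6−3)(6−8) = (−1)·(−4)·3·(−2) = −24 ≡ 2, so v_5 = 2^{−1} = 7 (mod 13).
  v = [12, 12, 10, 11, 7].
Step 2: syndromes of r = [3, 2, 4, 7, 12] (all sums mod 13).
  S_0 = Σ v_i r_i = 12·3 + 12·2 + 10·4 + 11·7 + 7·12 = 261 ≡ 1.
  S_1 = Σ v_i α_i r_i = 12·7·3 + 12·10·2 + 10·3·4 + 11·8·7 + 7·6·12 = 1732 ≡ 3.
  α_i^2 mod 13 = [10, 9, 9, 12, 10].
  S_2 = Σ v_i α_i^2 r_i = 12·10·3 + 12·9·2 + 10·9·4 + 11·12·7 + 7·10·12 = 2700 ≡ 9.
  S = (1, 3, 9) ≠ 0, so r is not a codeword (an error is present).
Step 3: locate the error. For a single error e at position i, S_ℓ = v_i·e·α_i^ℓ, so α_err = S_1/S_0.
  S_0^{−1} = 1^{−1} = 1 (mod 13), so α_err = 3·1 = 3 ≡ 3 = α_3. Error position i = 3.
  Consistency check: S_2/S_1 = 9·9 = 81 ≡ 3 = α_err ✓ (single-error assumption holds).
Step 4: error magnitude e = S_0/v_3 = S_0·∏_{j≠3}(α_3 − α_j) = 1·4 = 4 ≡ 4 (mod 13).
Step 5: correct position 3: c_3 = r_3 − e = 4 − 4 ≡ 0 (mod 13). Hence c = [3, 2, 0, 7, 12].
  Check: interpolating c through the α_i gives m(x) = 1 + 4·x (degree < 2) with m(α_i) = c_i for every i, so c is indeed a codeword.


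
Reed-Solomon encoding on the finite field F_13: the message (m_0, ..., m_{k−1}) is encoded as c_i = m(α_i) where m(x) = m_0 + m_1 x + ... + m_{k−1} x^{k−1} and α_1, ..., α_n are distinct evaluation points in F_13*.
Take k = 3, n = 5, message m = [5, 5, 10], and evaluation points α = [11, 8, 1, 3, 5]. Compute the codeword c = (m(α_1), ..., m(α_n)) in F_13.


c = [9, 9, 7, 6, 7]

Message polynomial: m(x) = 5 + 5·x + 10·x^2 (mod 13).
For each evaluation point α_i, compute m(α_i) mod 13:
  α_1 = 11: Horner steps 10 → 11 → 9, so m(11) = 9.
  α_2 = 8: Horner steps 10 → 7 → 9, so m(8) = 9.
  α_3 = 1: Horner steps 10 → 2 → 7, so m(1) = 7.
  α_4 = 3: Horner steps 10 → 9 → 6, so m(3) = 6.
  α_5 = 5: Horner steps 10 → 3 → 7, so m(5) = 7.
Codeword c = [9, 9, 7, 6, 7] ∈ F_13^5.


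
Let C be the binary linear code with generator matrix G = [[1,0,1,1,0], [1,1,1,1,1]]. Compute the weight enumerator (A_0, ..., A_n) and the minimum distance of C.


Weight distribution: A_0 = 1, A_2 = 1, A_3 = 1, A_5 = 1. Minimum distance d = 2.

Enumerate all 2^2 = 4 messages m ∈ F_2^2.
For each, compute codeword c = mG in F_2^5, then tally its weight.
  m = 00 → c = 00000, weight = 0.
  m = 10 → c = 10110, weight = 3.
  m = 01 → c = 11111, weight = 5.
  m = 11 → c = 01001, weight = 2.
Tally weights:
  weight 0: 1 codewords.
  weight 2: 1 codewords.
  weight 3: 1 codewords.
  weight 5: 1 codewords.
Minimum distance d = smallest w > 0 with A_w > 0 = 2.
Sanity: Σ A_w = 4 = 2^2 = 4 ✓.


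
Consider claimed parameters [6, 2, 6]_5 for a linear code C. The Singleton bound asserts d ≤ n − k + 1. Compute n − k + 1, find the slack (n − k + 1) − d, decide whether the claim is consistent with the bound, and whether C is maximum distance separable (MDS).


Singleton RHS = n − k + 1 = 5, slack = -1, bound violated (no such code; not MDS).

Singleton bound: d ≤ n − k + 1.
Here n = 6, k = 2, so n − k + 1 = 5.
Given d = 6, check d ≤ 5: NO.
Slack = (n − k + 1) − d = -1.
The slack is negative: d = 6 exceeds n − k + 1 = 5 by 1, so the Singleton bound is violated and no linear [6, 2, 6]_5 code can exist. In particular it is not MDS (MDS requires d = n − k + 1 exactly).
Description: the claimed parameters are [6, 2, 6]_5; such a code would be impossible (violates the Singleton bound).


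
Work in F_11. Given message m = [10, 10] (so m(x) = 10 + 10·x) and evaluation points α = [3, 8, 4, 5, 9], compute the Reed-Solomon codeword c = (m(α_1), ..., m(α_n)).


c = [7, 2, 6, 5, 1]

Message polynomial: m(x) = 10 + 10·x (mod 11).
For each evaluation point α_i, compute m(α_i) mod 11:
  α_1 = 3: Horner steps 10 → 7, so m(3) = 7.
  α_2 = 8: Horner steps 10 → 2, so m(8) = 2.
  α_3 = 4: Horner steps 10 → 6, so m(4) = 6.
  α_4 = 5: Horner steps 10 → 5, so m(5) = 5.
  α_5 = 9: Horner steps 10 → 1, so m(9) = 1.
Codeword c = [7, 2, 6, 5, 1] ∈ F_11^5.


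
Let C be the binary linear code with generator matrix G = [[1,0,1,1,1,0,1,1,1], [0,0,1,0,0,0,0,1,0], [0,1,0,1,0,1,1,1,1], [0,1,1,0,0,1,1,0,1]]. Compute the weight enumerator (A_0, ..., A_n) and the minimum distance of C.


Weight distribution: A_0 = 1, A_1 = 1, A_2 = 1, A_3 = 1, A_4 = 1, A_5 = 5, A_6 = 5, A_7 = 1. Minimum distance d = 1.

Enumerate all 2^4 = 16 messages m ∈ F_2^4.
For each, compute codeword c = mG in F_2^9, then tally its weight.
  m = 0000 → c = 000000000, weight = 0.
  m = 1000 → c = 101110111, weight = 7.
  m = 0100 → c = 001000010, weight = 2.
  m = 1100 → c = 100110101, weight = 5.
  m = 0010 → c = 010101111, weight = 6.
  m = 1010 → c = 111011000, weight = 5.
  m = 0110 → c = 011101101, weight = 6.
  m = 1110 → c = 110011010, weight = 5.
  m = 0001 → c = 011001101, weight = 5.
  m = 1001 → c = 110111010, weight = 6.
  m = 0101 → c = 010001111, weight = 5.
  m = 1101 → c = 111111000, weight = 6.
  m = 0011 → c = 001100010, weight = 3.
  m = 1011 → c = 100010101, weight = 4.
  m = 0111 → c = 000100000, weight = 1.
  m = 1111 → c = 101010111, weight = 6.
Tally weights:
  weight 0: 1 codewords.
  weight 1: 1 codewords.
  weight 2: 1 codewords.
  weight 3: 1 codewords.
  weight 4: 1 codewords.
  weight 5: 5 codewords.
  weight 6: 5 codewords.
  weight 7: 1 codewords.
Minimum distance d = smallest w > 0 with A_w > 0 = 1.
Sanity: Σ A_w = 16 = 2^4 = 16 ✓.


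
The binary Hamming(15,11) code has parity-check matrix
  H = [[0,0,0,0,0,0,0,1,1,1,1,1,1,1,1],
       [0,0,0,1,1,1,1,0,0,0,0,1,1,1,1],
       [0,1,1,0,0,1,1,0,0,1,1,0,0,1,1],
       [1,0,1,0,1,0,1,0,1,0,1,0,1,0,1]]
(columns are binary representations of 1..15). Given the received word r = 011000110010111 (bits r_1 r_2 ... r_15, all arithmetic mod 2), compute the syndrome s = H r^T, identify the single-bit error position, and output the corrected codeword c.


s = (1, 0, 0, 1)^T, error position = 9, corrected codeword c = 011000111010111

Compute s = H r^T mod 2 one row at a time:
  s_1 = 1 + 0 + 0 + 1 + 0 + 1 + 1 + 1 = 5 ≡ 1 (mod 2).
  s_2 = 0 + 0 + 0 + 1 + 0 + 1 + 1 + 1 = 4 ≡ 0 (mod 2).
  s_3 = 1 + 1 + 0 + 1 + 0 + 1 + 1 + 1 = 6 ≡ 0 (mod 2).
  s_4 = 0 + 1 + 0 + 1 + 0 + 1 + 1 + 1 = 5 ≡ 1 (mod 2).
s = (1, 0, 0, 1)^T — this equals column 9 of H (binary 1001), so error is at position 9.
Correct: flip bit 9 of r = 011000110010111 to get c = 011000111010111.


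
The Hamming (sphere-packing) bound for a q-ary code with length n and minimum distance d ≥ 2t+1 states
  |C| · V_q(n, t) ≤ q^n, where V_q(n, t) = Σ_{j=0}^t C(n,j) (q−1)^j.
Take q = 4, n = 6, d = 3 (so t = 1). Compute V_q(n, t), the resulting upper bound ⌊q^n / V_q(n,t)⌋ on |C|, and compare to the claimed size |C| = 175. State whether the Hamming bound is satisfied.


V_q(n, t) = 19, q^n = 4096, Hamming bound = 215, |C| = 175 ≤ bound (satisfied).

Step 1: Compute V_q(n, t) = Σ_{j=0}^1 C(n, j) (q−1)^j.
  j = 0: C(6,0)·(3)^0 = 1·1 = 1.
  j = 1: C(6,1)·(3)^1 = 6·3 = 18.
  V_q(n, t) = 1 + 18 = 19.
Step 2: q^n = 4^6 = 4096.
Step 3: Hamming bound ⌊q^n / V_q(n,t)⌋ = ⌊4096/19⌋ = 215.
Step 4: Compare |C| = 175 to 215: satisfied.
The claimed |C| lies below the Hamming bound.


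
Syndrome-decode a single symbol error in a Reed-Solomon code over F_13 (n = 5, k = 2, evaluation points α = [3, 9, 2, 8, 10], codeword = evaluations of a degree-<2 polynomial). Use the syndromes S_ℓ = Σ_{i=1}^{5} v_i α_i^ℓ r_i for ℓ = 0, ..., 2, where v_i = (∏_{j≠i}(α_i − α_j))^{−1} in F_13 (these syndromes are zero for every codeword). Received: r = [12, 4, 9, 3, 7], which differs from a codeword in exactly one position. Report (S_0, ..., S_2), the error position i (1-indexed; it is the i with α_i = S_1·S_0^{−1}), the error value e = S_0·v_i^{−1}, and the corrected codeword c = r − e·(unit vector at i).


S = (10, 2, 3), error at position 4, error magnitude e = 2, c = [12, 4, 9, 1, 7].

Step 1: column multipliers v_i = (∏_{j≠i}(α_i − α_j))^{−1} mod 13.
  i = 1 (α = 3): (3−9)(3−2)(3−8)(3−10) = (−6)·1·(−5)·(−7) = −210 ≡ 11, so v_1 = 11^{−1} = 6 (mod 13).
  i = 2 (α = 9): (9−3)(9−2)(9−8)(9−10) = 6·7·1·(−1) = −42 ≡ 10, so v_2 = 10^{−1} = 4 (mod 13).
  i = 3 (α = 2): (2−3)(2−9)(2−8)(2−10) = (−1)·(−7)·(−6)·(−8) = 336 ≡ 11, so v_3 = 11^{−1} = 6 (mod 13).
  i = 4 (α = 8): (8−3)(8−9)(8−2)(8−10) = 5·(−1)·6·(−2) = 60 ≡ 8, so v_4 = 8^{−1} = 5 (mod 13).
  i = 5 (α = 10): (10−3)(10−9)(10−2)(10−8) = 7·1·8·2 = 112 ≡ 8, so v_5 = 8^{−1} = 5 (mod 13).
  v = [6, 4, 6, 5, 5].
Step 2: syndromes of r = [12, 4, 9, 3, 7] (all sums mod 13).
  S_0 = Σ v_i r_i = 6·12 + 4·4 + 6·9 + 5·3 + 5·7 = 192 ≡ 10.
  S_1 = Σ v_i α_i r_i = 6·3·12 + 4·9·4 + 6·2·9 + 5·8·3 + 5·10·7 = 938 ≡ 2.
  α_i^2 mod 13 = [9, 3, 4, 12, 9].
  S_2 = Σ v_i α_i^2 r_i = 6·9·12 + 4·3·4 + 6·4·9 + 5·12·3 + 5·9·7 = 1407 ≡ 3.
  S = (10, 2, 3) ≠ 0, so r is not a codeword (an error is present).
Step 3: locate the error. For a single error e at position i, S_ℓ = v_i·e·α_i^ℓ, so α_err = S_1/S_0.
  S_0^{−1} = 10^{−1} = 4 (mod 13), so α_err = 2·4 = 8 ≡ 8 = α_4. Error position i = 4.
  Consistency check: S_2/S_1 = 3·7 = 21 ≡ 8 = α_err ✓ (single-error assumption holds).
Step 4: error magnitude e = S_0/v_4 = S_0·∏_{j≠4}(α_4 − α_j) = 10·8 = 80 ≡ 2 (mod 13).
Step 5: correct position 4: c_4 = r_4 − e = 3 − 2 ≡ 1 (mod 13). Hence c = [12, 4, 9, 1, 7].
  Check: interpolating c through the α_i gives m(x) = 3 + 3·x (degree < 2) with m(α_i) = c_i for every i, so c is indeed a codeword.


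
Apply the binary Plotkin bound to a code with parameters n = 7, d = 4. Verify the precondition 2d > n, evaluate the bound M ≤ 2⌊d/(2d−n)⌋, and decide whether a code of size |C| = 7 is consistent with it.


Plotkin bound M ≤ 8; given |C| = 7 ≤ bound (satisfied).

Check applicability: 2d = 8, n = 7.
2d − n = 1 > 0, so Plotkin applies.
Compute d/(2d−n) = 4/1 ≈ 4.0000.
⌊d/(2d−n)⌋ = 4.
Plotkin bound: M ≤ 2·4 = 8.
Given |C| = 7, check: satisfied.
This |C| is below the Plotkin bound.


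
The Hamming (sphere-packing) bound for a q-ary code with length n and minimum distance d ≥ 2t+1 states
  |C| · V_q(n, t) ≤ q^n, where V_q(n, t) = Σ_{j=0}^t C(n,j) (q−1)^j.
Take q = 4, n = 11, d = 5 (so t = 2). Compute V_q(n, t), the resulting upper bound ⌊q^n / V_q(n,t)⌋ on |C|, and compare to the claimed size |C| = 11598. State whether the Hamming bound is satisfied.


V_q(n, t) = 529, q^n = 4194304, Hamming bound = 7928, |C| = 11598 > bound (violated).

Step 1: Compute V_q(n, t) = Σ_{j=0}^2 C(n, j) (q−1)^j.
  j = 0: C(11,0)·(3)^0 = 1·1 = 1.
  j = 1: C(11,1)·(3)^1 = 11·3 = 33.
  j = 2: C(11,2)·(3)^2 = 55·9 = 495.
  V_q(n, t) = 1 + 33 + 495 = 529.
Step 2: q^n = 4^11 = 4194304.
Step 3: Hamming bound ⌊q^n / V_q(n,t)⌋ = ⌊4194304/529⌋ = 7928.
Step 4: Compare |C| = 11598 to 7928: violated.
The claimed |C| lies above the Hamming bound, so no 4-ary code of length 11 with d ≥ 5 can have 11598 codewords.


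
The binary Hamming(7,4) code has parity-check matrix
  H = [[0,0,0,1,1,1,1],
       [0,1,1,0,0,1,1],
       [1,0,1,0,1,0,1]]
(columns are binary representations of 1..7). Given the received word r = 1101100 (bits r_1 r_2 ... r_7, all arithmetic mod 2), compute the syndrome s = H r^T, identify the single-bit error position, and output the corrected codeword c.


s = (0, 1, 0)^T, error position = 2, corrected codeword c = 1001100

Compute s = H r^T mod 2 one row at a time:
  s_1 = 1 + 1 + 0 + 0 = 2 ≡ 0 (mod 2).
  s_2 = 1 + 0 + 0 + 0 = 1 ≡ 1 (mod 2).
  s_3 = 1 + 0 + 1 + 0 = 2 ≡ 0 (mod 2).
s = (0, 1, 0)^T — this equals column 2 of H (binary 010), so error is at position 2.
Correct: flip bit 2 of r = 1101100 to get c = 1001100.


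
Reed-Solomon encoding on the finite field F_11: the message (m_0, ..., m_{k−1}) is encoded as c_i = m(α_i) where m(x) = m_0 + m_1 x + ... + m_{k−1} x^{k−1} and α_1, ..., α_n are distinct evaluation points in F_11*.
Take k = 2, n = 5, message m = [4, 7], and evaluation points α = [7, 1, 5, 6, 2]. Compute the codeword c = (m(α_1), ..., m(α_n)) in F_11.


c = [9, 0, 6, 2, 7]

Message polynomial: m(x) = 4 + 7·x (mod 11).
For each evaluation point α_i, compute m(α_i) mod 11:
  α_1 = 7: Horner steps 7 → 9, so m(7) = 9.
  α_2 = 1: Horner steps 7 → 0, so m(1) = 0.
  α_3 = 5: Horner steps 7 → 6, so m(5) = 6.
  α_4 = 6: Horner steps 7 → 2, so m(6) = 2.
  α_5 = 2: Horner steps 7 → 7, so m(2) = 7.
Codeword c = [9, 0, 6, 2, 7] ∈ F_11^5.
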